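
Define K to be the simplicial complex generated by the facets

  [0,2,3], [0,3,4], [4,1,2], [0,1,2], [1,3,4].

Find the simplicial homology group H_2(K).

Order the vertices as 0 < 1 < 2 < 3 < 4. Listing each simplex with vertices in this order, K has dimension 2 with simplices:

  0-simplices (5): [0], [1], [2], [3], [4]
  1-simplices (10): [0,1], [0,2], [0,3], [0,4], [1,2], [1,3], [1,4], [2,3], [2,4], [3,4]
  2-simplices (5): [0,1,2], [0,2,3], [0,3,4], [1,2,4], [1,3,4]

giving chain groups C_0 ≅ Z^5, C_1 ≅ Z^10, C_2 ≅ Z^5.

∂_1: C_1 → C_0 maps an edge to its endpoints' difference, ∂[p,q] = q − p. For instance
  ∂[2,3] = [3] − [2].
The resulting 5×10 matrix has rank 4, and its Smith normal form has invariant factors (1,1,1,1).

The boundary map ∂_2: C_2 → C_1 sends each 2-simplex [p,q,r] to [q,r] − [p,r] + [p,q]. For instance
  ∂[1,3,4] = [3,4] − [1,4] + [1,3],
  ∂[0,3,4] = [3,4] − [0,4] + [0,3].
As a 10×5 matrix over Z this has rank 5, with invariant factors (1,1,1,1,1).

From H_k ≅ ker(∂_k) / im(∂_{k+1}) we obtain:

  H_2: rank ker ∂_2 − rank ∂_3 = (5 − 5) − 0 = 0, and there is no ∂_3, so H_2 = 0.

(K is a triangulation of the Möbius band.)

H_2 ≅ 0.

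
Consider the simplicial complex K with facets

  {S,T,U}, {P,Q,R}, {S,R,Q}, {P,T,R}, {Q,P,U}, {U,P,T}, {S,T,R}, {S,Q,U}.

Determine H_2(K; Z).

We work with the vertex ordering P < Q < R < S < T < U. The simplices of K, each written with vertices in increasing order, are:

  0-simplices (6): P, Q, R, S, T, U
  1-simplices (12): PQ, PR, PT, PU, QR, QS, QU, RS, RT, ST, SU, TU
  2-simplices (8): PQR, PQU, PRT, PTU, QRS, QSU, RST, STU

giving chain groups C_0 ≅ Z^6, C_1 ≅ Z^12, C_2 ≅ Z^8.

Boundary ∂_1: C_1 → C_0 is given by ∂[p,q] = [q] − [p]. For instance
  ∂ST = T − S.
The resulting 6×12 matrix has rank 5, and its Smith normal form has invariant factors (1,1,1,1,1).

The boundary map ∂_2: C_2 → C_1 sends each 2-simplex [p,q,r] to [q,r] − [p,r] + [p,q]. For instance
  ∂PQU = QU − PU + PQ,
  ∂RST = ST − RT + RS.
The resulting 12×8 matrix has rank 7, and its Smith normal form has invariant factors (1,1,1,1,1,1,1).

From H_k ≅ ker(∂_k) / im(∂_{k+1}) we obtain:

  H_2: rank ker ∂_2 − rank ∂_3 = (8 − 7) − 0 = 1, and there is no ∂_3, so H_2 ≅ Z.

(K is a triangulation of the 2-sphere S^2.)

H_2 ≅ Z.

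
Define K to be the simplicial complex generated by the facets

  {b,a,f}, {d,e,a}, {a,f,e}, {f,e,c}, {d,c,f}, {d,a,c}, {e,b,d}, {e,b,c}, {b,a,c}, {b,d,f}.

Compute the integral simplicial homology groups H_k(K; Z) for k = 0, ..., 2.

Take the total order a < b < c < d < e < f on the vertex set. Then K (dimension 2) consists of the simplices:

  0-simplices (6): a, b, c, d, e, f
  1-simplices (15): ab, ac, ad, ae, af, bc, bd, be, bf, cd, ce, cf, de, df, ef
  2-simplices (10): abc, abf, acd, ade, aef, bce, bde, bdf, cdf, cef

Hence C_0 ≅ Z^6, C_1 ≅ Z^15, C_2 ≅ Z^10.

∂_1: C_1 → C_0 sends each edge [p,q] (with p < q) to q − p.
This gives a 6×15 integer matrix of rank 5; reducing to Smith normal form yields diagonal entries (1,1,1,1,1).

∂_2: C_2 → C_1 maps a triangle to the signed sum of its edges. For instance
  ∂aef = ef − af + ae,
  ∂cdf = df − cf + cd.
This gives a 15×10 integer matrix of rank 10; reducing to Smith normal form yields diagonal entries (1,1,1,1,1,1,1,1,1,2).

Reading off H_k = ker ∂_k / im ∂_{k+1}:

  H_0: rank C_0 − rank ∂_1 = 6 − 5 = 1, and the invariant factors of ∂_1 are all 1, so H_0 ≅ Z.
  H_1: rank ker ∂_1 − rank ∂_2 = (15 − 5) − 10 = 0, and ∂_2 has invariant factor 2 > 1, so H_1 ≅ Z/2.
  H_2: rank ker ∂_2 − rank ∂_3 = (10 − 10) − 0 = 0, and there is no ∂_3, so H_2 ≅ 0.

(K is a triangulation of the real projective plane RP^2.)

H_0 ≅ Z,  H_1 ≅ Z/2,  H_2 = 0.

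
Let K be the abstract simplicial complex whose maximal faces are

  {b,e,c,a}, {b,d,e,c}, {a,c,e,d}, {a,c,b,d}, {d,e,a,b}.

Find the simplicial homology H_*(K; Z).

Take the total order a < b < c < d < e on the vertex set. Then K (dimension 3) consists of the simplices:

  0-simplices (5): a, b, c, d, e
  1-simplices (10): ab, ac, ad, ae, bc, bd, be, cd, ce, de
  2-simplices (10): abc, abd, abe, acd, ace, ade, bcd, bce, bde, cde
  3-simplices (5): abcd, abce, abde, acde, bcde

giving chain groups C_0 ≅ Z^5, C_1 ≅ Z^10, C_2 ≅ Z^10, C_3 ≅ Z^5.

∂_1: C_1 → C_0 sends each edge [p,q] (with p < q) to q − p. For instance
  ∂cd = d − c.
The resulting 5×10 matrix has rank 4, and its Smith normal form has invariant factors (1,1,1,1).

∂_2: C_2 → C_1 sends each 2-simplex [p,q,r] to [q,r] − [p,r] + [p,q]. For instance
  ∂abc = bc − ac + ab,
  ∂bce = ce − be + bc.
As a 10×10 matrix over Z this has rank 6, with invariant factors (1,1,1,1,1,1).

∂_3: C_3 → C_2 sends each 3-simplex σ to the alternating sum Σ_i (−1)^i (σ with its i-th vertex removed). For instance
  ∂bcde = cde − bde + bce − bcd,
  ∂abde = bde − ade + abe − abd.
The resulting 10×5 matrix has rank 4, and its Smith normal form has invariant factors (1,1,1,1).

Reading off H_k = ker ∂_k / im ∂_{k+1}:

  H_0: rank C_0 − rank ∂_1 = 5 − 4 = 1, and the invariant factors of ∂_1 are all 1, so H_0 ≅ Z.
  H_1: rank ker ∂_1 − rank ∂_2 = (10 − 4) − 6 = 0, and the invariant factors of ∂_2 are all 1, so H_1 ≅ 0.
  H_2: rank ker ∂_2 − rank ∂_3 = (10 − 6) − 4 = 0, and the invariant factors of ∂_3 are all 1, so H_2 ≅ 0.
  H_3: rank ker ∂_3 − rank ∂_4 = (5 − 4) − 0 = 1, and there is no ∂_4, so H_3 ≅ Z.

H_0 = Z,  H_1 = 0,  H_2 = 0,  H_3 = Z.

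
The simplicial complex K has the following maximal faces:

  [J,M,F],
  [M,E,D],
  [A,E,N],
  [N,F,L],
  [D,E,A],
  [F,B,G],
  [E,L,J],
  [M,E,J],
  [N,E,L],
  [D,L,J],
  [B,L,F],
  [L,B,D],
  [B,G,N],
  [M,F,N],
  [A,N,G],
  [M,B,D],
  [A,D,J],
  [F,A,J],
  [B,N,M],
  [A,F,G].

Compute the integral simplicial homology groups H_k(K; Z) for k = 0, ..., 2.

We work with the vertex ordering A < B < D < E < F < G < J < L < M < N. The simplices of K, each written with vertices in increasing order, are:

  0-simplices (10): A, B, D, E, F, G, J, L, M, N
  1-simplices (30): AD, AE, AF, AG, AJ, AN, BD, BF, BG, BL, BM, BN, DE, DJ, DL, DM, EJ, EL, EM, EN, FG, FJ, FL, FM, FN, GN, JL, JM, LN, MN
  2-simplices (20): ADE, ADJ, AEN, AFG, AFJ, AGN, BDL, BDM, BFG, BFL, BGN, BMN, DEM, DJL, EJL, EJM, ELN, FJM, FLN, FMN

Hence C_0 ≅ Z^10, C_1 ≅ Z^30, C_2 ≅ Z^20.

Boundary ∂_1: C_1 → C_0 maps an edge to its endpoints' difference, ∂[p,q] = q − p. For instance
  ∂AG = G − A.
As a 10×30 matrix over Z this has rank 9, with invariant factors (1,1,1,1,1,1,1,1,1).

Boundary ∂_2: C_2 → C_1 sends each 2-simplex [p,q,r] to [q,r] − [p,r] + [p,q]. For instance
  ∂AFJ = FJ − AJ + AF,
  ∂BDM = DM − BM + BD.
The 30×20 boundary matrix has rank 20 and Smith normal form diag(1,1,1,1,1,1,1,1,1,1,1,1,1,1,1,1,1,1,1,2).

Reading off H_k = ker ∂_k / im ∂_{k+1}:

  H_0: rank C_0 − rank ∂_1 = 10 − 9 = 1, and the invariant factors of ∂_1 are all 1, so H_0 = Z.
  H_1: rank ker ∂_1 − rank ∂_2 = (30 − 9) − 20 = 1, and ∂_2 has invariant factor 2 > 1, so H_1 = Z ⊕ Z/2Z.
  H_2: rank ker ∂_2 − rank ∂_3 = (20 − 20) − 0 = 0, and there is no ∂_3, so H_2 = 0.

H_0 ≅ Z,  H_1 ≅ Z ⊕ Z/2Z,  H_2 = 0.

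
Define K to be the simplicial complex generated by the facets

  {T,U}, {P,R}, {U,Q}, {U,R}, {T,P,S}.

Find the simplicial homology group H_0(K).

H_0 ≅ Z.

Take the total order P < Q < R < S < T < U on the vertex set. Then K (dimension 2) consists of the simplices:

  0-simplices (6): P, Q, R, S, T, U
  1-simplices (7): PR, PS, PT, QU, RU, ST, TU
  2-simplices (1): PST

so the chain groups are C_0 ≅ Z^6, C_1 ≅ Z^7, C_2 ≅ Z^1.

∂_1: C_1 → C_0 sends each edge [p,q] (with p < q) to q − p.
This gives a 6×7 integer matrix of rank 5; reducing to Smith normal form yields diagonal entries (1,1,1,1,1).

∂_2: C_2 → C_1 acts by ∂[p,q,r] = [q,r] − [p,r] + [p,q]. For instance
  ∂PST = ST − PT + PS.
The 7×1 boundary matrix has rank 1 and Smith normal form diag(1).

From H_k ≅ ker(∂_k) / im(∂_{k+1}) we obtain:

  H_0: rank C_0 − rank ∂_1 = 6 − 5 = 1, and the invariant factors of ∂_1 are all 1, so H_0 ≅ Z.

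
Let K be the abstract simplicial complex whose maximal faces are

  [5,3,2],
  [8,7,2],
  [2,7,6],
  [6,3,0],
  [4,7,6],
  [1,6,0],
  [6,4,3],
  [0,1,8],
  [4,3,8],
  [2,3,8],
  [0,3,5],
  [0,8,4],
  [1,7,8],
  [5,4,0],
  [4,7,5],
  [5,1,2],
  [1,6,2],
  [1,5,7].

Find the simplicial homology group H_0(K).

Fix the vertex order 0 < 1 < 2 < 3 < 4 < 5 < 6 < 7 < 8 and write every simplex with vertices in increasing order. Then dim K = 2 and the simplices of K are:

  0-simplices (9): [0], [1], [2], [3], [4], [5], [6], [7], [8]
  1-simplices (27): (27 of them)
  2-simplices (18): [0,1,6], [0,1,8], [0,3,5], [0,3,6], [0,4,5], [0,4,8], [1,2,5], [1,2,6], [1,5,7], [1,7,8], [2,3,5], [2,3,8], [2,6,7], [2,7,8], [3,4,6], [3,4,8], [4,5,7], [4,6,7]

Hence C_0 ≅ Z^9, C_1 ≅ Z^27, C_2 ≅ Z^18.

∂_1: C_1 → C_0 is given by ∂[p,q] = [q] − [p].
The resulting 9×27 matrix has rank 8, and its Smith normal form has invariant factors (1,1,1,1,1,1,1,1).

∂_2: C_2 → C_1 sends each 2-simplex [p,q,r] to [q,r] − [p,r] + [p,q]. For instance
  ∂[1,2,6] = [2,6] − [1,6] + [1,2],
  ∂[1,2,5] = [2,5] − [1,5] + [1,2].
As a 27×18 matrix over Z this has rank 18, with invariant factors (1,1,1,1,1,1,1,1,1,1,1,1,1,1,1,1,1,2).

Reading off H_k = ker ∂_k / im ∂_{k+1}:

  H_0: rank C_0 − rank ∂_1 = 9 − 8 = 1, and the invariant factors of ∂_1 are all 1, so H_0 = Z.

(K is a triangulation of the Klein bottle.)

H_0 = Z.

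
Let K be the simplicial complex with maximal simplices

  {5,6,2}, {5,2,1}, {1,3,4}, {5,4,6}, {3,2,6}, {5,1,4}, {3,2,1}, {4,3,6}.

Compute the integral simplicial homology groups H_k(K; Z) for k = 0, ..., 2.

H_0 ≅ Z,  H_1 = 0,  H_2 ≅ Z.

Order the vertices as 1 < 2 < 3 < 4 < 5 < 6. Listing each simplex with vertices in this order, K has dimension 2 with simplices:

  0-simplices (6): [1], [2], [3], [4], [5], [6]
  1-simplices (12): [1,2], [1,3], [1,4], [1,5], [2,3], [2,5], [2,6], [3,4], [3,6], [4,5], [4,6], [5,6]
  2-simplices (8): [1,2,3], [1,2,5], [1,3,4], [1,4,5], [2,3,6], [2,5,6], [3,4,6], [4,5,6]

so the chain groups are C_0 ≅ Z^6, C_1 ≅ Z^12, C_2 ≅ Z^8.

The boundary map ∂_1: C_1 → C_0 sends each edge [p,q] (with p < q) to q − p.
The resulting 6×12 matrix has rank 5, and its Smith normal form has invariant factors (1,1,1,1,1).

Boundary ∂_2: C_2 → C_1 maps a triangle to the signed sum of its edges. For instance
  ∂[1,2,5] = [2,5] − [1,5] + [1,2],
  ∂[2,5,6] = [5,6] − [2,6] + [2,5].
As a 12×8 matrix over Z this has rank 7, with invariant factors (1,1,1,1,1,1,1).

From H_k ≅ ker(∂_k) / im(∂_{k+1}) we obtain:

  H_0: rank C_0 − rank ∂_1 = 6 − 5 = 1, and the invariant factors of ∂_1 are all 1, so H_0 ≅ Z.
  H_1: rank ker ∂_1 − rank ∂_2 = (12 − 5) − 7 = 0, and the invariant factors of ∂_2 are all 1, so H_1 ≅ 0.
  H_2: rank ker ∂_2 − rank ∂_3 = (8 − 7) − 0 = 1, and there is no ∂_3, so H_2 ≅ Z.

As a check, the Euler characteristic is 6 − 12 + 8 = 2, which agrees with 1 − 0 + 1 = 2.
(K is a triangulation of the 2-sphere S^2.)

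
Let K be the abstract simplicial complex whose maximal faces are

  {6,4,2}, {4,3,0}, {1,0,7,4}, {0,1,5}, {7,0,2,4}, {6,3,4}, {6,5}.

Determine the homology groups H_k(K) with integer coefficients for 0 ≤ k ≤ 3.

Take the total order 0 < 1 < 2 < 3 < 4 < 5 < 6 < 7 on the vertex set. Then K (dimension 3) consists of the simplices:

  0-simplices (8): [0], [1], [2], [3], [4], [5], [6], [7]
  1-simplices (17): [0,1], [0,2], [0,3], [0,4], [0,5], [0,7], [1,4], [1,5], [1,7], [2,4], [2,6], [2,7], [3,4], [3,6], [4,6], [4,7], [5,6]
  2-simplices (11): [0,1,4], [0,1,5], [0,1,7], [0,2,4], [0,2,7], [0,3,4], [0,4,7], [1,4,7], [2,4,6], [2,4,7], [3,4,6]
  3-simplices (2): [0,1,4,7], [0,2,4,7]

Hence C_0 ≅ Z^8, C_1 ≅ Z^17, C_2 ≅ Z^11, C_3 ≅ Z^2.

∂_1: C_1 → C_0 is given by ∂[p,q] = [q] − [p]. For instance
  ∂[2,6] = [6] − [2].
As a 8×17 matrix over Z this has rank 7, with invariant factors (1,1,1,1,1,1,1).

∂_2: C_2 → C_1 acts by ∂[p,q,r] = [q,r] − [p,r] + [p,q]. For instance
  ∂[0,2,4] = [2,4] − [0,4] + [0,2],
  ∂[0,4,7] = [4,7] − [0,7] + [0,4].
The resulting 17×11 matrix has rank 9, and its Smith normal form has invariant factors (1,1,1,1,1,1,1,1,1).

Boundary ∂_3: C_3 → C_2 sends each 3-simplex σ to the alternating sum Σ_i (−1)^i (σ with its i-th vertex removed). For instance
  ∂[0,2,4,7] = [2,4,7] − [0,4,7] + [0,2,7] − [0,2,4],
  ∂[0,1,4,7] = [1,4,7] − [0,4,7] + [0,1,7] − [0,1,4].
The resulting 11×2 matrix has rank 2, and its Smith normal form has invariant factors (1,1).

Now H_k = ker ∂_k / im ∂_{k+1}, so:

  H_0: rank C_0 − rank ∂_1 = 8 − 7 = 1, and the invariant factors of ∂_1 are all 1, so H_0 ≅ Z.
  H_1: rank ker ∂_1 − rank ∂_2 = (17 − 7) − 9 = 1, and the invariant factors of ∂_2 are all 1, so H_1 ≅ Z.
  H_2: rank ker ∂_2 − rank ∂_3 = (11 − 9) − 2 = 0, and the invariant factors of ∂_3 are all 1, so H_2 ≅ 0.
  H_3: rank ker ∂_3 − rank ∂_4 = (2 − 2) − 0 = 0, and there is no ∂_4, so H_3 ≅ 0.

H_0 ≅ Z,  H_1 ≅ Z,  H_2 = 0,  H_3 = 0.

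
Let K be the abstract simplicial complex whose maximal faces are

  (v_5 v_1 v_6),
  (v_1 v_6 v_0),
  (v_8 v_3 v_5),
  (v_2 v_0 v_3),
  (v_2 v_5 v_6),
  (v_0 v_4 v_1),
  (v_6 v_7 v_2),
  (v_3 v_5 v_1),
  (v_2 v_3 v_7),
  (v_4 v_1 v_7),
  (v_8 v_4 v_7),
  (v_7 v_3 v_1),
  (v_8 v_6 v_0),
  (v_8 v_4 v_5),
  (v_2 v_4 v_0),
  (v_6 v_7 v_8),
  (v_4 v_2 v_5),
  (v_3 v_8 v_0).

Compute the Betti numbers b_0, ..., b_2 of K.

b_0 = 1, b_1 = 2, b_2 = 1.

Order the vertices as v_0 < v_1 < v_2 < v_3 < v_4 < v_5 < v_6 < v_7 < v_8. Listing each simplex with vertices in this order, K has dimension 2 with simplices:

  0-simplices (9): [v_0], [v_1], [v_2], [v_3], [v_4], [v_5], [v_6], [v_7], [v_8]
  1-simplices (27): (27 of them)
  2-simplices (18): (18 of them)

so the chain groups are C_0 ≅ Z^9, C_1 ≅ Z^27, C_2 ≅ Z^18.

The boundary map ∂_1: C_1 → C_0 sends each edge [p,q] (with p < q) to q − p. For instance
  ∂[v_1,v_4] = [v_4] − [v_1].
As a 9×27 matrix over Z this has rank 8, with invariant factors (1,1,1,1,1,1,1,1).

Boundary ∂_2: C_2 → C_1 maps a triangle to the signed sum of its edges. For instance
  ∂[v_3,v_5,v_8] = [v_5,v_8] − [v_3,v_8] + [v_3,v_5],
  ∂[v_0,v_2,v_3] = [v_2,v_3] − [v_0,v_3] + [v_0,v_2].
As a 27×18 matrix over Z this has rank 17, with invariant factors (1,1,1,1,1,1,1,1,1,1,1,1,1,1,1,1,1).

Reading off H_k = ker ∂_k / im ∂_{k+1}:

  H_0: rank C_0 − rank ∂_1 = 9 − 8 = 1, and the invariant factors of ∂_1 are all 1, so H_0 = Z.
  H_1: rank ker ∂_1 − rank ∂_2 = (27 − 8) − 17 = 2, and the invariant factors of ∂_2 are all 1, so H_1 = Z^2.
  H_2: rank ker ∂_2 − rank ∂_3 = (18 − 17) − 0 = 1, and there is no ∂_3, so H_2 = Z.

As a check, the Euler characteristic is 9 − 27 + 18 = 0, which agrees with 1 − 2 + 1 = 0.

Hence the Betti numbers are b_0 = 1, b_1 = 2, b_2 = 1.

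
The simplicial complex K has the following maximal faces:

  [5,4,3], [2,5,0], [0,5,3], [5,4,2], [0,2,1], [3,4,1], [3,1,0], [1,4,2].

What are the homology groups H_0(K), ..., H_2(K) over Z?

H_0 = Z,  H_1 = 0,  H_2 = Z.

Order the vertices as 0 < 1 < 2 < 3 < 4 < 5. Listing each simplex with vertices in this order, K has dimension 2 with simplices:

  0-simplices (6): [0], [1], [2], [3], [4], [5]
  1-simplices (12): [0,1], [0,2], [0,3], [0,5], [1,2], [1,3], [1,4], [2,4], [2,5], [3,4], [3,5], [4,5]
  2-simplices (8): [0,1,2], [0,1,3], [0,2,5], [0,3,5], [1,2,4], [1,3,4], [2,4,5], [3,4,5]

giving chain groups C_0 ≅ Z^6, C_1 ≅ Z^12, C_2 ≅ Z^8.

Boundary ∂_1: C_1 → C_0 is given by ∂[p,q] = [q] − [p]. For instance
  ∂[3,4] = [4] − [3].
The resulting 6×12 matrix has rank 5, and its Smith normal form has invariant factors (1,1,1,1,1).

The boundary map ∂_2: C_2 → C_1 acts by ∂[p,q,r] = [q,r] − [p,r] + [p,q]. For instance
  ∂[2,4,5] = [4,5] − [2,5] + [2,4],
  ∂[0,1,2] = [1,2] − [0,2] + [0,1].
The 12×8 boundary matrix has rank 7 and Smith normal form diag(1,1,1,1,1,1,1).

Reading off H_k = ker ∂_k / im ∂_{k+1}:

  H_0: rank C_0 − rank ∂_1 = 6 − 5 = 1, and the invariant factors of ∂_1 are all 1, so H_0 ≅ Z.
  H_1: rank ker ∂_1 − rank ∂_2 = (12 − 5) − 7 = 0, and the invariant factors of ∂_2 are all 1, so H_1 ≅ 0.
  H_2: rank ker ∂_2 − rank ∂_3 = (8 − 7) − 0 = 1, and there is no ∂_3, so H_2 ≅ Z.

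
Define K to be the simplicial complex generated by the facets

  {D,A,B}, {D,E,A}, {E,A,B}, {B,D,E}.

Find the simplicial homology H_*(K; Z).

Fix the vertex order A < B < D < E and write every simplex with vertices in increasing order. Then dim K = 2 and the simplices of K are:

  0-simplices (4): A, B, D, E
  1-simplices (6): AB, AD, AE, BD, BE, DE
  2-simplices (4): ABD, ABE, ADE, BDE

so the chain groups are C_0 ≅ Z^4, C_1 ≅ Z^6, C_2 ≅ Z^4.

Boundary ∂_1: C_1 → C_0 sends each edge [p,q] (with p < q) to q − p. For instance
  ∂BE = E − B.
The 4×6 boundary matrix has rank 3 and Smith normal form diag(1,1,1).

The boundary map ∂_2: C_2 → C_1 acts by ∂[p,q,r] = [q,r] − [p,r] + [p,q]. For instance
  ∂ADE = DE − AE + AD,
  ∂ABD = BD − AD + AB.
As a 6×4 matrix over Z this has rank 3, with invariant factors (1,1,1).

Computing H_k = (kernel of ∂_k) / (image of ∂_{k+1}):

  H_0: rank C_0 − rank ∂_1 = 4 − 3 = 1, and the invariant factors of ∂_1 are all 1, so H_0 ≅ Z.
  H_1: rank ker ∂_1 − rank ∂_2 = (6 − 3) − 3 = 0, and the invariant factors of ∂_2 are all 1, so H_1 ≅ 0.
  H_2: rank ker ∂_2 − rank ∂_3 = (4 − 3) − 0 = 1, and there is no ∂_3, so H_2 ≅ Z.

H_0 ≅ Z,  H_1 = 0,  H_2 ≅ Z.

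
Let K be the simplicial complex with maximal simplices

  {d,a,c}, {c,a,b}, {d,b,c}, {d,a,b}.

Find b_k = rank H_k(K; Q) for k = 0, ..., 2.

Fix the vertex order a < b < c < d and write every simplex with vertices in increasing order. Then dim K = 2 and the simplices of K are:

  0-simplices (4): a, b, c, d
  1-simplices (6): ab, ac, ad, bc, bd, cd
  2-simplices (4): abc, abd, acd, bcd

Hence C_0 ≅ Z^4, C_1 ≅ Z^6, C_2 ≅ Z^4.

Boundary ∂_1: C_1 → C_0 sends each edge [p,q] (with p < q) to q − p. For instance
  ∂cd = d − c.
The 4×6 boundary matrix has rank 3 and Smith normal form diag(1,1,1).

∂_2: C_2 → C_1 sends each 2-simplex [p,q,r] to [q,r] − [p,r] + [p,q]. For instance
  ∂abd = bd − ad + ab,
  ∂abc = bc − ac + ab.
The 6×4 boundary matrix has rank 3 and Smith normal form diag(1,1,1).

From H_k ≅ ker(∂_k) / im(∂_{k+1}) we obtain:

  H_0: rank C_0 − rank ∂_1 = 4 − 3 = 1, and the invariant factors of ∂_1 are all 1, so H_0 ≅ Z.
  H_1: rank ker ∂_1 − rank ∂_2 = (6 − 3) − 3 = 0, and the invariant factors of ∂_2 are all 1, so H_1 ≅ 0.
  H_2: rank ker ∂_2 − rank ∂_3 = (4 − 3) − 0 = 1, and there is no ∂_3, so H_2 ≅ Z.

Hence the Betti numbers are b_0 = 1, b_1 = 0, b_2 = 1.

b_0 = 1, b_1 = 0, b_2 = 1.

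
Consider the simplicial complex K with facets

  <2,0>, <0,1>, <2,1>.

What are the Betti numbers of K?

b_0 = 1, b_1 = 1.

We work with the vertex ordering 0 < 1 < 2. The simplices of K, each written with vertices in increasing order, are:

  0-simplices (3): [0], [1], [2]
  1-simplices (3): [0,1], [0,2], [1,2]

Hence C_0 ≅ Z^3, C_1 ≅ Z^3.

Boundary ∂_1: C_1 → C_0 maps an edge to its endpoints' difference, ∂[p,q] = q − p. For instance
  ∂[0,2] = [2] − [0].
The resulting 3×3 matrix has rank 2, and its Smith normal form has invariant factors (1,1).

Now H_k = ker ∂_k / im ∂_{k+1}, so:

  H_0: rank C_0 − rank ∂_1 = 3 − 2 = 1, and the invariant factors of ∂_1 are all 1, so H_0 = Z.
  H_1: rank ker ∂_1 − rank ∂_2 = (3 − 2) − 0 = 1, and there is no ∂_2, so H_1 = Z.

Hence the Betti numbers are b_0 = 1, b_1 = 1.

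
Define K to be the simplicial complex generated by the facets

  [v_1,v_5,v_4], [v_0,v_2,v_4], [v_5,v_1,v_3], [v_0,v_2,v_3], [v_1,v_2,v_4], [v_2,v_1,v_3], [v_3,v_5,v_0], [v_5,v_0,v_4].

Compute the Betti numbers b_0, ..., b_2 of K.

Fix the vertex order v_0 < v_1 < v_2 < v_3 < v_4 < v_5 and write every simplex with vertices in increasing order. Then dim K = 2 and the simplices of K are:

  0-simplices (6): [v_0], [v_1], [v_2], [v_3], [v_4], [v_5]
  1-simplices (12): [v_0,v_2], [v_0,v_3], [v_0,v_4], [v_0,v_5], [v_1,v_2], [v_1,v_3], [v_1,v_4], [v_1,v_5], [v_2,v_3], [v_2,v_4], [v_3,v_5], [v_4,v_5]
  2-simplices (8): [v_0,v_2,v_3], [v_0,v_2,v_4], [v_0,v_3,v_5], [v_0,v_4,v_5], [v_1,v_2,v_3], [v_1,v_2,v_4], [v_1,v_3,v_5], [v_1,v_4,v_5]

giving chain groups C_0 ≅ Z^6, C_1 ≅ Z^12, C_2 ≅ Z^8.

∂_1: C_1 → C_0 is given by ∂[p,q] = [q] − [p]. For instance
  ∂[v_2,v_4] = [v_4] − [v_2].
The resulting 6×12 matrix has rank 5, and its Smith normal form has invariant factors (1,1,1,1,1).

∂_2: C_2 → C_1 maps a triangle to the signed sum of its edges. For instance
  ∂[v_0,v_2,v_3] = [v_2,v_3] − [v_0,v_3] + [v_0,v_2],
  ∂[v_1,v_2,v_4] = [v_2,v_4] − [v_1,v_4] + [v_1,v_2].
The 12×8 boundary matrix has rank 7 and Smith normal form diag(1,1,1,1,1,1,1).

Now H_k = ker ∂_k / im ∂_{k+1}, so:

  H_0: rank C_0 − rank ∂_1 = 6 − 5 = 1, and the invariant factors of ∂_1 are all 1, so H_0 = Z.
  H_1: rank ker ∂_1 − rank ∂_2 = (12 − 5) − 7 = 0, and the invariant factors of ∂_2 are all 1, so H_1 = 0.
  H_2: rank ker ∂_2 − rank ∂_3 = (8 − 7) − 0 = 1, and there is no ∂_3, so H_2 = Z.

(K is a triangulation of the 2-sphere S^2.)

Hence the Betti numbers are b_0 = 1, b_1 = 0, b_2 = 1.

b_0 = 1, b_1 = 0, b_2 = 1.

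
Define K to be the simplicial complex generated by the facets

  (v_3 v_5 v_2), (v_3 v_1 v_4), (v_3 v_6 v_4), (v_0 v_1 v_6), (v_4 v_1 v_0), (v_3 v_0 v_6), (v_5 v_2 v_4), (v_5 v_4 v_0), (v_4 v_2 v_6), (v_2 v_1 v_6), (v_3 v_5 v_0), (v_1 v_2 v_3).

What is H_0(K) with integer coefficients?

Order the vertices as v_0 < v_1 < v_2 < v_3 < v_4 < v_5 < v_6. Listing each simplex with vertices in this order, K has dimension 2 with simplices:

  0-simplices (7): [v_0], [v_1], [v_2], [v_3], [v_4], [v_5], [v_6]
  1-simplices (18): (18 of them)
  2-simplices (12): (12 of them)

so the chain groups are C_0 ≅ Z^7, C_1 ≅ Z^18, C_2 ≅ Z^12.

The boundary map ∂_1: C_1 → C_0 sends each edge [p,q] (with p < q) to q − p. For instance
  ∂[v_3,v_6] = [v_6] − [v_3].
The 7×18 boundary matrix has rank 6 and Smith normal form diag(1,1,1,1,1,1).

Boundary ∂_2: C_2 → C_1 acts by ∂[p,q,r] = [q,r] − [p,r] + [p,q]. For instance
  ∂[v_0,v_4,v_5] = [v_4,v_5] − [v_0,v_5] + [v_0,v_4],
  ∂[v_1,v_3,v_4] = [v_3,v_4] − [v_1,v_4] + [v_1,v_3].
As a 18×12 matrix over Z this has rank 12, with invariant factors (1,1,1,1,1,1,1,1,1,1,1,2).

From H_k ≅ ker(∂_k) / im(∂_{k+1}) we obtain:

  H_0: rank C_0 − rank ∂_1 = 7 − 6 = 1, and the invariant factors of ∂_1 are all 1, so H_0 ≅ Z.

H_0 ≅ Z.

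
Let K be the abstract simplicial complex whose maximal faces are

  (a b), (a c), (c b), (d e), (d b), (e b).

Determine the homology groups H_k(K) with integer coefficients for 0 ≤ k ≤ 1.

H_0 ≅ Z,  H_1 ≅ Z^2.

We work with the vertex ordering a < b < c < d < e. The simplices of K, each written with vertices in increasing order, are:

  0-simplices (5): a, b, c, d, e
  1-simplices (6): ab, ac, bc, bd, be, de

Hence C_0 ≅ Z^5, C_1 ≅ Z^6.

The boundary map ∂_1: C_1 → C_0 maps an edge to its endpoints' difference, ∂[p,q] = q − p. For instance
  ∂ac = c − a.
This gives a 5×6 integer matrix of rank 4; reducing to Smith normal form yields diagonal entries (1,1,1,1).

Reading off H_k = ker ∂_k / im ∂_{k+1}:

  H_0: rank C_0 − rank ∂_1 = 5 − 4 = 1, and the invariant factors of ∂_1 are all 1, so H_0 ≅ Z.
  H_1: rank ker ∂_1 − rank ∂_2 = (6 − 4) − 0 = 2, and there is no ∂_2, so H_1 ≅ Z^2.

(K is a triangulation of a wedge of 2 circles.)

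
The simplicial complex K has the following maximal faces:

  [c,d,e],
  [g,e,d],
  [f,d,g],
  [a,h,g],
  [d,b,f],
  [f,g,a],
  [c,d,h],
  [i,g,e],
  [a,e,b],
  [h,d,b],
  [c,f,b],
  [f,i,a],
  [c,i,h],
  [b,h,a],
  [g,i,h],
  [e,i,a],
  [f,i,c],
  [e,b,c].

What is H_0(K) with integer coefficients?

H_0 ≅ Z.

Order the vertices as a < b < c < d < e < f < g < h < i. Listing each simplex with vertices in this order, K has dimension 2 with simplices:

  0-simplices (9): a, b, c, d, e, f, g, h, i
  1-simplices (27): ab, ae, af, ag, ah, ai, bc, bd, be, bf, bh, cd, ce, cf, ch, ci, de, df, dg, dh, eg, ei, fg, fi, gh, gi, hi
  2-simplices (18): abe, abh, aei, afg, afi, agh, bce, bcf, bdf, bdh, cde, cdh, cfi, chi, deg, dfg, egi, ghi

Hence C_0 ≅ Z^9, C_1 ≅ Z^27, C_2 ≅ Z^18.

Boundary ∂_1: C_1 → C_0 is given by ∂[p,q] = [q] − [p]. For instance
  ∂ag = g − a.
The 9×27 boundary matrix has rank 8 and Smith normal form diag(1,1,1,1,1,1,1,1).

∂_2: C_2 → C_1 sends each 2-simplex [p,q,r] to [q,r] − [p,r] + [p,q]. For instance
  ∂agh = gh − ah + ag,
  ∂deg = eg − dg + de.
This gives a 27×18 integer matrix of rank 18; reducing to Smith normal form yields diagonal entries (1,1,1,1,1,1,1,1,1,1,1,1,1,1,1,1,1,2).

Reading off H_k = ker ∂_k / im ∂_{k+1}:

  H_0: rank C_0 − rank ∂_1 = 9 − 8 = 1, and the invariant factors of ∂_1 are all 1, so H_0 ≅ Z.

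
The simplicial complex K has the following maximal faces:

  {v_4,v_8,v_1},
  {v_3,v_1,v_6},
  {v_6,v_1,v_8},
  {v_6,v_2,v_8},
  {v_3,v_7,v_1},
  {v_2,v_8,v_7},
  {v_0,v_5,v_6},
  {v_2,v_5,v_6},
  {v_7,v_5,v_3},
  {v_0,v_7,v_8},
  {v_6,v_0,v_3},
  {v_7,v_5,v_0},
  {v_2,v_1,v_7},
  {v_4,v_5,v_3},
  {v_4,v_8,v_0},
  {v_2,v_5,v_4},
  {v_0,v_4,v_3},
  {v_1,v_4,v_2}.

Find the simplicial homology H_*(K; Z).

We work with the vertex ordering v_0 < v_1 < v_2 < v_3 < v_4 < v_5 < v_6 < v_7 < v_8. The simplices of K, each written with vertices in increasing order, are:

  0-simplices (9): [v_0], [v_1], [v_2], [v_3], [v_4], [v_5], [v_6], [v_7], [v_8]
  1-simplices (27): (27 of them)
  2-simplices (18): (18 of them)

Hence C_0 ≅ Z^9, C_1 ≅ Z^27, C_2 ≅ Z^18.

∂_1: C_1 → C_0 sends each edge [p,q] (with p < q) to q − p. For instance
  ∂[v_2,v_5] = [v_5] − [v_2].
The resulting 9×27 matrix has rank 8, and its Smith normal form has invariant factors (1,1,1,1,1,1,1,1).

Boundary ∂_2: C_2 → C_1 maps a triangle to the signed sum of its edges. For instance
  ∂[v_3,v_5,v_7] = [v_5,v_7] − [v_3,v_7] + [v_3,v_5],
  ∂[v_0,v_5,v_6] = [v_5,v_6] − [v_0,v_6] + [v_0,v_5].
This gives a 27×18 integer matrix of rank 18; reducing to Smith normal form yields diagonal entries (1,1,1,1,1,1,1,1,1,1,1,1,1,1,1,1,1,2).

Computing H_k = (kernel of ∂_k) / (image of ∂_{k+1}):

  H_0: rank C_0 − rank ∂_1 = 9 − 8 = 1, and the invariant factors of ∂_1 are all 1, so H_0 ≅ Z.
  H_1: rank ker ∂_1 − rank ∂_2 = (27 − 8) − 18 = 1, and ∂_2 has invariant factor 2 > 1, so H_1 ≅ Z ⊕ Z/2.
  H_2: rank ker ∂_2 − rank ∂_3 = (18 − 18) − 0 = 0, and there is no ∂_3, so H_2 ≅ 0.

As a check, the Euler characteristic is 9 − 27 + 18 = 0, which agrees with 1 − 1 + 0 = 0.

H_0 ≅ Z,  H_1 ≅ Z ⊕ Z/2,  H_2 = 0.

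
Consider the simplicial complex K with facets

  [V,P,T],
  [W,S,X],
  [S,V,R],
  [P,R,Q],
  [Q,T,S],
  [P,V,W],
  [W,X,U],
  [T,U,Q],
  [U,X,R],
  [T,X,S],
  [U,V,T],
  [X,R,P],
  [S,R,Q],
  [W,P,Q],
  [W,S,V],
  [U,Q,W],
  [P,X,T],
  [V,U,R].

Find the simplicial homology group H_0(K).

Take the total order P < Q < R < S < T < U < V < W < X on the vertex set. Then K (dimension 2) consists of the simplices:

  0-simplices (9): P, Q, R, S, T, U, V, W, X
  1-simplices (27): PQ, PR, PT, PV, PW, PX, QR, QS, QT, QU, QW, RS, RU, RV, RX, ST, SV, SW, SX, TU, TV, TX, UV, UW, UX, VW, WX
  2-simplices (18): PQR, PQW, PRX, PTV, PTX, PVW, QRS, QST, QTU, QUW, RSV, RUV, RUX, STX, SVW, SWX, TUV, UWX

Hence C_0 ≅ Z^9, C_1 ≅ Z^27, C_2 ≅ Z^18.

∂_1: C_1 → C_0 maps an edge to its endpoints' difference, ∂[p,q] = q − p. For instance
  ∂QR = R − Q.
The 9×27 boundary matrix has rank 8 and Smith normal form diag(1,1,1,1,1,1,1,1).

The boundary map ∂_2: C_2 → C_1 maps a triangle to the signed sum of its edges. For instance
  ∂RUV = UV − RV + RU,
  ∂PVW = VW − PW + PV.
The 27×18 boundary matrix has rank 17 and Smith normal form diag(1,1,1,1,1,1,1,1,1,1,1,1,1,1,1,1,1).

Reading off H_k = ker ∂_k / im ∂_{k+1}:

  H_0: rank C_0 − rank ∂_1 = 9 − 8 = 1, and the invariant factors of ∂_1 are all 1, so H_0 = Z.

H_0 = Z.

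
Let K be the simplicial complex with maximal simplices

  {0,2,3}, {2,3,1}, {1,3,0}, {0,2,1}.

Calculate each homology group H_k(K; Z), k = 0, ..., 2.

Fix the vertex order 0 < 1 < 2 < 3 and write every simplex with vertices in increasing order. Then dim K = 2 and the simplices of K are:

  0-simplices (4): [0], [1], [2], [3]
  1-simplices (6): [0,1], [0,2], [0,3], [1,2], [1,3], [2,3]
  2-simplices (4): [0,1,2], [0,1,3], [0,2,3], [1,2,3]

Hence C_0 ≅ Z^4, C_1 ≅ Z^6, C_2 ≅ Z^4.

Boundary ∂_1: C_1 → C_0 is given by ∂[p,q] = [q] − [p]. For instance
  ∂[0,2] = [2] − [0].
The resulting 4×6 matrix has rank 3, and its Smith normal form has invariant factors (1,1,1).

∂_2: C_2 → C_1 sends each 2-simplex [p,q,r] to [q,r] − [p,r] + [p,q]. For instance
  ∂[0,1,3] = [1,3] − [0,3] + [0,1],
  ∂[1,2,3] = [2,3] − [1,3] + [1,2].
This gives a 6×4 integer matrix of rank 3; reducing to Smith normal form yields diagonal entries (1,1,1).

From H_k ≅ ker(∂_k) / im(∂_{k+1}) we obtain:

  H_0: rank C_0 − rank ∂_1 = 4 − 3 = 1, and the invariant factors of ∂_1 are all 1, so H_0 ≅ Z.
  H_1: rank ker ∂_1 − rank ∂_2 = (6 − 3) − 3 = 0, and the invariant factors of ∂_2 are all 1, so H_1 ≅ 0.
  H_2: rank ker ∂_2 − rank ∂_3 = (4 − 3) − 0 = 1, and there is no ∂_3, so H_2 ≅ Z.

As a check, the Euler characteristic is 4 − 6 + 4 = 2, which agrees with 1 − 0 + 1 = 2.
(K is a triangulation of the 2-sphere S^2.)

H_0 ≅ Z,  H_1 = 0,  H_2 ≅ Z.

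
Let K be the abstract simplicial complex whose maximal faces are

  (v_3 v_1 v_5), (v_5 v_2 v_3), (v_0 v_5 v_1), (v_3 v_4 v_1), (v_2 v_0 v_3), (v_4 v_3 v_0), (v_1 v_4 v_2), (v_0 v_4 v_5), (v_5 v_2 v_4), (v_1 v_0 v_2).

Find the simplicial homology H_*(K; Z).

K has 6 vertices, 15 edges, 10 triangles.
rank ∂_0 = 0, rank ∂_1 = 5 ⇒ b_0 = 6 − 0 − 5 = 1; all invariant factors of ∂_1 are 1 so no torsion. So H_0 ≅ Z.
rank ∂_1 = 5, rank ∂_2 = 10 ⇒ b_1 = 15 − 5 − 10 = 0; ∂_2 has invariant factor(s) [2] giving torsion. So H_1 ≅ Z/2.
rank ∂_2 = 10, rank ∂_3 = 0 ⇒ b_2 = 10 − 10 − 0 = 0. So H_2 ≅ 0.

H_0 = Z,  H_1 = Z/2,  H_2 = 0.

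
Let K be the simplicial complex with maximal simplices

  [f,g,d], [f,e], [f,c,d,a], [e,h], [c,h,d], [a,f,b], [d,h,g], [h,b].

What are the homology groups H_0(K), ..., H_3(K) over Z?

H_0 ≅ Z,  H_1 ≅ Z^2,  H_2 = 0,  H_3 = 0.

Fix the vertex order a < b < c < d < e < f < g < h and write every simplex with vertices in increasing order. Then dim K = 3 and the simplices of K are:

  0-simplices (8): a, b, c, d, e, f, g, h
  1-simplices (16): ab, ac, ad, af, bf, bh, cd, cf, ch, df, dg, dh, ef, eh, fg, gh
  2-simplices (8): abf, acd, acf, adf, cdf, cdh, dfg, dgh
  3-simplices (1): acdf

giving chain groups C_0 ≅ Z^8, C_1 ≅ Z^16, C_2 ≅ Z^8, C_3 ≅ Z^1.

The boundary map ∂_1: C_1 → C_0 is given by ∂[p,q] = [q] − [p].
This gives a 8×16 integer matrix of rank 7; reducing to Smith normal form yields diagonal entries (1,1,1,1,1,1,1).

Boundary ∂_2: C_2 → C_1 maps a triangle to the signed sum of its edges. For instance
  ∂abf = bf − af + ab,
  ∂acf = cf − af + ac.
The resulting 16×8 matrix has rank 7, and its Smith normal form has invariant factors (1,1,1,1,1,1,1).

∂_3: C_3 → C_2 sends each 3-simplex σ to the alternating sum Σ_i (−1)^i (σ with its i-th vertex removed). For instance
  ∂acdf = cdf − adf + acf − acd.
The 8×1 boundary matrix has rank 1 and Smith normal form diag(1).

Now H_k = ker ∂_k / im ∂_{k+1}, so:

  H_0: rank C_0 − rank ∂_1 = 8 − 7 = 1, and the invariant factors of ∂_1 are all 1, so H_0 ≅ Z.
  H_1: rank ker ∂_1 − rank ∂_2 = (16 − 7) − 7 = 2, and the invariant factors of ∂_2 are all 1, so H_1 ≅ Z^2.
  H_2: rank ker ∂_2 − rank ∂_3 = (8 − 7) − 1 = 0, and the invariant factors of ∂_3 are all 1, so H_2 ≅ 0.
  H_3: rank ker ∂_3 − rank ∂_4 = (1 − 1) − 0 = 0, and there is no ∂_4, so H_3 ≅ 0.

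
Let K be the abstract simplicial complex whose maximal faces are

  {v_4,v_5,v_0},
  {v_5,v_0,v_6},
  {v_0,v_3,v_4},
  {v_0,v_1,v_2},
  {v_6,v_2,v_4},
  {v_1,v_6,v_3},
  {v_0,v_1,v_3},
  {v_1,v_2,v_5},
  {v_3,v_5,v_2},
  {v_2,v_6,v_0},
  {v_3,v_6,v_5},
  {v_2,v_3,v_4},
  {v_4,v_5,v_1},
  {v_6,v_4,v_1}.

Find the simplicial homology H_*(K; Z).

H_0 = Z,  H_1 = Z^2,  H_2 = Z.

Take the total order v_0 < v_1 < v_2 < v_3 < v_4 < v_5 < v_6 on the vertex set. Then K (dimension 2) consists of the simplices:

  0-simplices (7): [v_0], [v_1], [v_2], [v_3], [v_4], [v_5], [v_6]
  1-simplices (21): (21 of them)
  2-simplices (14): (14 of them)

giving chain groups C_0 ≅ Z^7, C_1 ≅ Z^21, C_2 ≅ Z^14.

∂_1: C_1 → C_0 maps an edge to its endpoints' difference, ∂[p,q] = q − p. For instance
  ∂[v_4,v_5] = [v_5] − [v_4].
As a 7×21 matrix over Z this has rank 6, with invariant factors (1,1,1,1,1,1).

The boundary map ∂_2: C_2 → C_1 maps a triangle to the signed sum of its edges. For instance
  ∂[v_1,v_3,v_6] = [v_3,v_6] − [v_1,v_6] + [v_1,v_3],
  ∂[v_2,v_3,v_4] = [v_3,v_4] − [v_2,v_4] + [v_2,v_3].
The resulting 21×14 matrix has rank 13, and its Smith normal form has invariant factors (1,1,1,1,1,1,1,1,1,1,1,1,1).

Reading off H_k = ker ∂_k / im ∂_{k+1}:

  H_0: rank C_0 − rank ∂_1 = 7 − 6 = 1, and the invariant factors of ∂_1 are all 1, so H_0 ≅ Z.
  H_1: rank ker ∂_1 − rank ∂_2 = (21 − 6) − 13 = 2, and the invariant factors of ∂_2 are all 1, so H_1 ≅ Z^2.
  H_2: rank ker ∂_2 − rank ∂_3 = (14 − 13) − 0 = 1, and there is no ∂_3, so H_2 ≅ Z.

(K is a triangulation of the torus T^2.)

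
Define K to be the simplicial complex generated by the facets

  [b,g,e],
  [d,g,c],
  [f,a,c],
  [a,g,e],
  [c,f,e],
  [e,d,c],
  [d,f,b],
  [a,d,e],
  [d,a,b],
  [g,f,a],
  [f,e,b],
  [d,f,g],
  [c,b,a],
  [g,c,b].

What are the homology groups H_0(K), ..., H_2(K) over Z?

Order the vertices as a < b < c < d < e < f < g. Listing each simplex with vertices in this order, K has dimension 2 with simplices:

  0-simplices (7): a, b, c, d, e, f, g
  1-simplices (21): ab, ac, ad, ae, af, ag, bc, bd, be, bf, bg, cd, ce, cf, cg, de, df, dg, ef, eg, fg
  2-simplices (14): abc, abd, acf, ade, aeg, afg, bcg, bdf, bef, beg, cde, cdg, cef, dfg

so the chain groups are C_0 ≅ Z^7, C_1 ≅ Z^21, C_2 ≅ Z^14.

Boundary ∂_1: C_1 → C_0 is given by ∂[p,q] = [q] − [p].
The resulting 7×21 matrix has rank 6, and its Smith normal form has invariant factors (1,1,1,1,1,1).

The boundary map ∂_2: C_2 → C_1 sends each 2-simplex [p,q,r] to [q,r] − [p,r] + [p,q]. For instance
  ∂afg = fg − ag + af,
  ∂abc = bc − ac + ab.
This gives a 21×14 integer matrix of rank 13; reducing to Smith normal form yields diagonal entries (1,1,1,1,1,1,1,1,1,1,1,1,1).

From H_k ≅ ker(∂_k) / im(∂_{k+1}) we obtain:

  H_0: rank C_0 − rank ∂_1 = 7 − 6 = 1, and the invariant factors of ∂_1 are all 1, so H_0 ≅ Z.
  H_1: rank ker ∂_1 − rank ∂_2 = (21 − 6) − 13 = 2, and the invariant factors of ∂_2 are all 1, so H_1 ≅ Z^2.
  H_2: rank ker ∂_2 − rank ∂_3 = (14 − 13) − 0 = 1, and there is no ∂_3, so H_2 ≅ Z.

As a check, the Euler characteristic is 7 − 21 + 14 = 0, which agrees with 1 − 2 + 1 = 0.

H_0 ≅ Z,  H_1 ≅ Z^2,  H_2 ≅ Z.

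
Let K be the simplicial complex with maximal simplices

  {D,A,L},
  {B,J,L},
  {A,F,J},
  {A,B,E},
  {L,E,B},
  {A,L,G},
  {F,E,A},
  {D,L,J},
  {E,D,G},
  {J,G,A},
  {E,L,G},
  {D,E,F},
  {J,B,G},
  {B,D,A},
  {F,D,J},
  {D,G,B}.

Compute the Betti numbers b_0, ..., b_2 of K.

b_0 = 1, b_1 = 2, b_2 = 1.

Order the vertices as A < B < D < E < F < G < J < L. Listing each simplex with vertices in this order, K has dimension 2 with simplices:

  0-simplices (8): A, B, D, E, F, G, J, L
  1-simplices (24): AB, AD, AE, AF, AG, AJ, AL, BD, BE, BG, BJ, BL, DE, DF, DG, DJ, DL, EF, EG, EL, FJ, GJ, GL, JL
  2-simplices (16): ABD, ABE, ADL, AEF, AFJ, AGJ, AGL, BDG, BEL, BGJ, BJL, DEF, DEG, DFJ, DJL, EGL

Hence C_0 ≅ Z^8, C_1 ≅ Z^24, C_2 ≅ Z^16.

∂_1: C_1 → C_0 sends each edge [p,q] (with p < q) to q − p. For instance
  ∂AJ = J − A.
The resulting 8×24 matrix has rank 7, and its Smith normal form has invariant factors (1,1,1,1,1,1,1).

∂_2: C_2 → C_1 maps a triangle to the signed sum of its edges. For instance
  ∂DJL = JL − DL + DJ,
  ∂DEG = EG − DG + DE.
As a 24×16 matrix over Z this has rank 15, with invariant factors (1,1,1,1,1,1,1,1,1,1,1,1,1,1,1).

Computing H_k = (kernel of ∂_k) / (image of ∂_{k+1}):

  H_0: rank C_0 − rank ∂_1 = 8 − 7 = 1, and the invariant factors of ∂_1 are all 1, so H_0 ≅ Z.
  H_1: rank ker ∂_1 − rank ∂_2 = (24 − 7) − 15 = 2, and the invariant factors of ∂_2 are all 1, so H_1 ≅ Z^2.
  H_2: rank ker ∂_2 − rank ∂_3 = (16 − 15) − 0 = 1, and there is no ∂_3, so H_2 ≅ Z.

As a check, the Euler characteristic is 8 − 24 + 16 = 0, which agrees with 1 − 2 + 1 = 0.
(K is a triangulation of the torus T^2.)

Hence the Betti numbers are b_0 = 1, b_1 = 2, b_2 = 1.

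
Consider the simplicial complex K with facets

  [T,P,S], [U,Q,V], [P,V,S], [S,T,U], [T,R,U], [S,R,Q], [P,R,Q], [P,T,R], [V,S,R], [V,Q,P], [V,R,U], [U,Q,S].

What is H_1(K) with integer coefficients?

H_1 ≅ Z/2Z.

Take the total order P < Q < R < S < T < U < V on the vertex set. Then K (dimension 2) consists of the simplices:

  0-simplices (7): P, Q, R, S, T, U, V
  1-simplices (18): PQ, PR, PS, PT, PV, QR, QS, QU, QV, RS, RT, RU, RV, ST, SU, SV, TU, UV
  2-simplices (12): PQR, PQV, PRT, PST, PSV, QRS, QSU, QUV, RSV, RTU, RUV, STU

giving chain groups C_0 ≅ Z^7, C_1 ≅ Z^18, C_2 ≅ Z^12.

The boundary map ∂_1: C_1 → C_0 sends each edge [p,q] (with p < q) to q − p.
As a 7×18 matrix over Z this has rank 6, with invariant factors (1,1,1,1,1,1).

∂_2: C_2 → C_1 maps a triangle to the signed sum of its edges. For instance
  ∂PSV = SV − PV + PS,
  ∂RTU = TU − RU + RT.
As a 18×12 matrix over Z this has rank 12, with invariant factors (1,1,1,1,1,1,1,1,1,1,1,2).

Now H_k = ker ∂_k / im ∂_{k+1}, so:

  H_1: rank ker ∂_1 − rank ∂_2 = (18 − 6) − 12 = 0, and ∂_2 has invariant factor 2 > 1, so H_1 = Z/2Z.

(K is a triangulation of the real projective plane RP^2.)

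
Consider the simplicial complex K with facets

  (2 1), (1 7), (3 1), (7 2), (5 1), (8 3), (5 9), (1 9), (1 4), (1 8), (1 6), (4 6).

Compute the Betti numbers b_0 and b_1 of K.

b_0 = 1, b_1 = 4.

Fix the vertex order 1 < 2 < 3 < 4 < 5 < 6 < 7 < 8 < 9 and write every simplex with vertices in increasing order. Then dim K = 1 and the simplices of K are:

  0-simplices (9): [1], [2], [3], [4], [5], [6], [7], [8], [9]
  1-simplices (12): [1,2], [1,3], [1,4], [1,5], [1,6], [1,7], [1,8], [1,9], [2,7], [3,8], [4,6], [5,9]

so the chain groups are C_0 ≅ Z^9, C_1 ≅ Z^12.

The boundary map ∂_1: C_1 → C_0 maps an edge to its endpoints' difference, ∂[p,q] = q − p. For instance
  ∂[1,5] = [5] − [1].
The resulting 9×12 matrix has rank 8, and its Smith normal form has invariant factors (1,1,1,1,1,1,1,1).

Reading off H_k = ker ∂_k / im ∂_{k+1}:

  H_0: rank C_0 − rank ∂_1 = 9 − 8 = 1, and the invariant factors of ∂_1 are all 1, so H_0 = Z.
  H_1: rank ker ∂_1 − rank ∂_2 = (12 − 8) − 0 = 4, and there is no ∂_2, so H_1 = Z^4.

As a check, the Euler characteristic is 9 − 12 = -3, which agrees with 1 − 4 = -3.
(K is a triangulation of a wedge of 4 circles.)

Hence the Betti numbers are b_0 = 1, b_1 = 4.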